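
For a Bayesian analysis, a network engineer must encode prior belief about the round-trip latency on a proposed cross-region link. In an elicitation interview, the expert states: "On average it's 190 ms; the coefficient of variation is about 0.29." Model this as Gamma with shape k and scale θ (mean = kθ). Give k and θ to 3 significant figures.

For Gamma(k, scale θ): mean = kθ, variance = kθ², so CV = 1/√k.
CV = 0.29, hence k = 1/CV² = 11.9.
Then θ = mean/k = 190/11.9 = 16.

k ≈ 11.9, θ ≈ 16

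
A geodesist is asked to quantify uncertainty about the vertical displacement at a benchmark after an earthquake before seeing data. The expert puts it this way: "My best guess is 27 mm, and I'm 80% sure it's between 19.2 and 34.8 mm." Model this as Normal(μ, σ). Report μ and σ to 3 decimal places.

A symmetric 80% interval runs μ ± z·σ with z = 1.282.
Half-width = 7.8, so σ = 7.8/1.282 = 6.086.
μ is the stated best guess, 27.000.

μ = 27.000, σ = 6.086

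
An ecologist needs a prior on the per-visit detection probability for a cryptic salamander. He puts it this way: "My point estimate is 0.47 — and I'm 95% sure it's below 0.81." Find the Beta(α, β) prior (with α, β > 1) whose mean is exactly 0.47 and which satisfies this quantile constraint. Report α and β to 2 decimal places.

α ≈ 2.37, β ≈ 2.68

With mean 0.47 fixed, write α = 0.47s, β = 0.53s where s = α+β.
Need P(θ < 0.81) = 0.95 under Beta(0.47s, 0.53s). Normal approximation: (q−m)/√(m(1−m)/s) ≈ z_{0.95} = 1.64, so s ≈ 0.47·0.53·(1.64)²/(0.81−0.47)² = 5.8.
At s = 5.8: P(θ<0.81) ≈ 0.962. Adjusting to match 0.95 gives s ≈ 5.05.
So α = 0.47·5.05 ≈ 2.37, β = 0.53·5.05 ≈ 2.68.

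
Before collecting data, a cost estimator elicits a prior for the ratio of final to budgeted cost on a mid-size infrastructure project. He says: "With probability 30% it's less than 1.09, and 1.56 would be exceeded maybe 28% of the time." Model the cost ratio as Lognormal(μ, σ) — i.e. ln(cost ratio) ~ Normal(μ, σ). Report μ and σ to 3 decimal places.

μ ≈ 0.256, σ ≈ 0.324

If T ~ Lognormal(μ,σ) then ln T ~ Normal(μ,σ), so the p-quantile of ln T is μ + z_p·σ.
ln(1.09) = 0.08618 and ln(1.56) = 0.4447; z_{0.3} = -0.5244, z_{0.72} = 0.5828.
σ = (0.4447 − 0.08618)/(0.5828 − (-0.5244)) = 0.324.
μ = 0.08618 − (-0.5244)·0.324 = 0.256.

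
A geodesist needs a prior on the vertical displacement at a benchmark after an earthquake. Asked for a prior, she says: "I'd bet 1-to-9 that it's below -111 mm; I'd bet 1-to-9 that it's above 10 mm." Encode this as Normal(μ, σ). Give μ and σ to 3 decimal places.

For Normal(μ,σ), the p-quantile is μ + z_p·σ. Here z_{0.1} = -1.282, z_{0.9} = 1.282.
So -111 = μ − 1.282σ and 10 = μ + 1.282σ.
Subtracting: σ = (10 − -111)/(1.282 − (-1.282)) = 47.208.
Then μ = -111 − (-1.282)·47.208 = -50.500.

μ = -50.500, σ = 47.208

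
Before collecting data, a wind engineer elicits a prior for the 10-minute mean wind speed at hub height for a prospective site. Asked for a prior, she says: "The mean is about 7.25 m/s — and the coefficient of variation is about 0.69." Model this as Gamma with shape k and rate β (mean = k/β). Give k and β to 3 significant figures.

k ≈ 2.1, β ≈ 0.29

For Gamma(k, rate β): mean = k/β, variance = k/β², so CV = 1/√k.
CV = 0.69, hence k = 1/CV² = 2.1.
Then β = k/mean = 2.1/7.25 = 0.29.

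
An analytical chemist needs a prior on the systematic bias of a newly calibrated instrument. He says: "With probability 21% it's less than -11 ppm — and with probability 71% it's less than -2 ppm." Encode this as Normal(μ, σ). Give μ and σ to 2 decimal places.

μ = -5.66, σ = 6.62

The p-quantile of Normal(μ,σ) is μ + z_p·σ, with z_{0.21} = -0.8064 and z_{0.71} = 0.5534.
Eliminate σ: μ = (z₂·x₁ − z₁·x₂)/(z₂ − z₁) = (0.5534·-11 − (-0.8064)·-2)/1.36 = -5.66.
Then σ = (x₂ − x₁)/(z₂ − z₁) = (-2 − -11)/1.36 = 6.62.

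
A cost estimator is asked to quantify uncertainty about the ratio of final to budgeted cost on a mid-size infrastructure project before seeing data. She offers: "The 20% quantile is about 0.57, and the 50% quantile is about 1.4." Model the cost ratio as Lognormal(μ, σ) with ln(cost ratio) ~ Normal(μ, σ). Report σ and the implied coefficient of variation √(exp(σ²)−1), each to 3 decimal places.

σ ≈ 1.068, CV ≈ 1.458

If T ~ Lognormal(μ,σ) then ln T ~ Normal(μ,σ), so the p-quantile of ln T is μ + z_p·σ.
ln(0.57) = -0.5621 and ln(1.4) = 0.3365; z_{0.2} = -0.8416, z_{0.5} = 0.
σ = (0.3365 − -0.5621)/(0 − (-0.8416)) = 1.068.
μ = -0.5621 − (-0.8416)·1.068 = 0.336.
CV = √(exp(σ²)−1) = √(exp(1.1400)−1) = 1.458.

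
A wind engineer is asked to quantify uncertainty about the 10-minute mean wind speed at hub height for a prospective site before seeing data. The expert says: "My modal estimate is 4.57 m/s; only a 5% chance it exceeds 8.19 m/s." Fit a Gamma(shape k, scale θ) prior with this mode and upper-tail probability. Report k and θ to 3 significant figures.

k ≈ 9.19, θ ≈ 0.558

Gamma(k,θ) with k>1 has mode (k−1)θ, so θ = 4.57/(k−1).
Need P(X < 8.19) = 0.95 with θ tied to k this way. Start at k = 2, θ = 4.57: P(X<8.19) ≈ 0.535.
Too low — raise k to concentrate. Iterating converges to k ≈ 9.19.
Then θ = 4.57/(9.19−1) ≈ 0.558.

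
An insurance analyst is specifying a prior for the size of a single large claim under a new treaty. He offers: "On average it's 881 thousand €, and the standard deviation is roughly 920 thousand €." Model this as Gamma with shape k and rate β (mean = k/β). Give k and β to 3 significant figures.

For Gamma(k, rate β): mean = k/β, variance = k/β², so CV = 1/√k.
CV = SD/mean = 920/881 = 1.044, hence k = 1/CV² = 0.917.
Then β = k/mean = 0.917/881 = 0.00104.

k ≈ 0.917, β ≈ 0.00104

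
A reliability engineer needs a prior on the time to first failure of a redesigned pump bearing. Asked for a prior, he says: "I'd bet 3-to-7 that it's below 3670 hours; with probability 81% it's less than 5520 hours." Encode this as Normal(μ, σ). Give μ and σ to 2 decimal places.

The p-quantile of Normal(μ,σ) is μ + z_p·σ, with z_{0.3} = -0.5244 and z_{0.81} = 0.8779.
Eliminate σ: μ = (z₂·x₁ − z₁·x₂)/(z₂ − z₁) = (0.8779·3670 − (-0.5244)·5520)/1.402 = 4361.82.
Then σ = (x₂ − x₁)/(z₂ − z₁) = (5520 − 3670)/1.402 = 1319.26.

μ = 4361.82, σ = 1319.26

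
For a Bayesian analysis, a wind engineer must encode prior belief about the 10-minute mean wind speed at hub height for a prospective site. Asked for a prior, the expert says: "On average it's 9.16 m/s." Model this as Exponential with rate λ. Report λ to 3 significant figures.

λ ≈ 0.109

Exponential mean = 1/λ, so λ = 1/9.16 = 0.109.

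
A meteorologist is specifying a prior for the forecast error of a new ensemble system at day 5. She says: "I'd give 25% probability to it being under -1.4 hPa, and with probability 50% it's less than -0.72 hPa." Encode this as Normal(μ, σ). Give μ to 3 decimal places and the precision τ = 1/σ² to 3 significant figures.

μ = -0.720, τ = 0.984

For Normal(μ,σ), the p-quantile is μ + z_p·σ. Here z_{0.25} = -0.6745, z_{0.5} = 0.
So -1.4 = μ − 0.6745σ and -0.72 = μ + 0σ.
Subtracting: σ = (-0.72 − -1.4)/(0 − (-0.6745)) = 1.008.
Then μ = -1.4 − (-0.6745)·1.008 = -0.720.
Precision τ = 1/σ² = 1/1.008² = 0.984.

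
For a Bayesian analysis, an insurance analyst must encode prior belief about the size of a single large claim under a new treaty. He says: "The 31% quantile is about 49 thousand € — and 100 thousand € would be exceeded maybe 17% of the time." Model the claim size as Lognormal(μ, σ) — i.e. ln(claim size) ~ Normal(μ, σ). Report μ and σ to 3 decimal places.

μ ≈ 4.136, σ ≈ 0.492

If T ~ Lognormal(μ,σ) then ln T ~ Normal(μ,σ), so the p-quantile of ln T is μ + z_p·σ.
ln(49) = 3.892 and ln(100) = 4.605; z_{0.31} = -0.4959, z_{0.83} = 0.9542.
σ = (4.605 − 3.892)/(0.9542 − (-0.4959)) = 0.492.
μ = 3.892 − (-0.4959)·0.492 = 4.136.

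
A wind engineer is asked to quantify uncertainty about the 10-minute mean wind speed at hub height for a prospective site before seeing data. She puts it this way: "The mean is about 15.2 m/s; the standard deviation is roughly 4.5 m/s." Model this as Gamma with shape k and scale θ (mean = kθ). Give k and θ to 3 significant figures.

k ≈ 11.4, θ ≈ 1.33

For Gamma(k, scale θ): mean = kθ, variance = kθ², so CV = 1/√k.
CV = SD/mean = 4.5/15.2 = 0.2961, hence k = 1/CV² = 11.4.
Then θ = mean/k = 15.2/11.4 = 1.33.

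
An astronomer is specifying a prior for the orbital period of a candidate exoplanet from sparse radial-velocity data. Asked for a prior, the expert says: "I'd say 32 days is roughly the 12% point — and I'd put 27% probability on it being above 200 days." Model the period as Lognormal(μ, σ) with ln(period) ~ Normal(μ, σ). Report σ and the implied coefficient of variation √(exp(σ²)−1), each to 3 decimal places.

If T ~ Lognormal(μ,σ) then ln T ~ Normal(μ,σ), so the p-quantile of ln T is μ + z_p·σ.
ln(32) = 3.466 and ln(200) = 5.298; z_{0.12} = -1.175, z_{0.73} = 0.6128.
σ = (5.298 − 3.466)/(0.6128 − (-1.175)) = 1.025.
μ = 3.466 − (-1.175)·1.025 = 4.670.
CV = √(exp(σ²)−1) = √(exp(1.0507)−1) = 1.364.

σ ≈ 1.025, CV ≈ 1.364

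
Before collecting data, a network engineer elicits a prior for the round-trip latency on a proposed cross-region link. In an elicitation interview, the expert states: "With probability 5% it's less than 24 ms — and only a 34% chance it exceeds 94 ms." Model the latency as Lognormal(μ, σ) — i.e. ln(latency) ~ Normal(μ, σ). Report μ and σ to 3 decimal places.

If T ~ Lognormal(μ,σ) then ln T ~ Normal(μ,σ), so the p-quantile of ln T is μ + z_p·σ.
ln(24) = 3.178 and ln(94) = 4.543; z_{0.05} = -1.645, z_{0.66} = 0.4125.
σ = (4.543 − 3.178)/(0.4125 − (-1.645)) = 0.664.
μ = 3.178 − (-1.645)·0.664 = 4.270.

μ ≈ 4.270, σ ≈ 0.664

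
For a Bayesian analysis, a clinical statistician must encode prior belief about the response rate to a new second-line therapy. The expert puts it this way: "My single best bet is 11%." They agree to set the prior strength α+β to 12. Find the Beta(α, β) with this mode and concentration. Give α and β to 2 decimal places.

For α,β > 1 the Beta mode is (α−1)/(α+β−2). With α+β = 12, the mode is (α−1)/10.
Set (α−1)/10 = 0.11 → α = 1 + 0.11·10 = 2.10.
β = 12 − α = 9.90.

α = 2.10, β = 9.90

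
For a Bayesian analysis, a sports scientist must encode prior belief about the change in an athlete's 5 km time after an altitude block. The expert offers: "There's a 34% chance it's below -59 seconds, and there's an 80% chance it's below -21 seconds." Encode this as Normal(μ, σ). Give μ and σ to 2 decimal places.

μ = -46.50, σ = 30.30

For Normal(μ,σ), the p-quantile is μ + z_p·σ. Here z_{0.34} = -0.4125, z_{0.8} = 0.8416.
So -59 = μ − 0.4125σ and -21 = μ + 0.8416σ.
Subtracting: σ = (-21 − -59)/(0.8416 − (-0.4125)) = 30.30.
Then μ = -59 − (-0.4125)·30.30 = -46.50.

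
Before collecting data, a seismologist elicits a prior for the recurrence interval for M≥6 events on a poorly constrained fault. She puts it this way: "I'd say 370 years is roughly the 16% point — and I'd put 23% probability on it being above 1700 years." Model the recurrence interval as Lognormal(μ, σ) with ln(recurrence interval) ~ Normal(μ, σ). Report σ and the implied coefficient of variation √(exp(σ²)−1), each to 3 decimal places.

If T ~ Lognormal(μ,σ) then ln T ~ Normal(μ,σ), so the p-quantile of ln T is μ + z_p·σ.
ln(370) = 5.914 and ln(1700) = 7.438; z_{0.16} = -0.9945, z_{0.77} = 0.7388.
σ = (7.438 − 5.914)/(0.7388 − (-0.9945)) = 0.880.
μ = 5.914 − (-0.9945)·0.880 = 6.788.
CV = √(exp(σ²)−1) = √(exp(0.7740)−1) = 1.081.

σ ≈ 0.880, CV ≈ 1.081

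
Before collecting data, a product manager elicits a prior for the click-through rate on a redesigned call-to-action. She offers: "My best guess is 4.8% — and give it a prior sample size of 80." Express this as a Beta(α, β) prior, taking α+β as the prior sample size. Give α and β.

Under the effective-sample-size interpretation, Beta(α, β) has prior mean α/(α+β) and prior sample size α+β.
So α+β = 80 and α/(α+β) = 0.048, giving α = 0.048·80 = 3.84 and β = 80 − 3.84 = 76.16.

α = 3.84, β = 76.16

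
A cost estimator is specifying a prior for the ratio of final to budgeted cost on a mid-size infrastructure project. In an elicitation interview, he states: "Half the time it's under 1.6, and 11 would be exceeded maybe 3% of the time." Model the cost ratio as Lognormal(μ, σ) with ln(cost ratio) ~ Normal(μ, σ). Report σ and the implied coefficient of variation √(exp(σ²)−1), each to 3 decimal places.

If T ~ Lognormal(μ,σ) then ln T ~ Normal(μ,σ), so the p-quantile of ln T is μ + z_p·σ.
ln(1.6) = 0.47 and ln(11) = 2.398; z_{0.5} = 0, z_{0.97} = 1.881.
σ = (2.398 − 0.47)/(1.881 − (0)) = 1.025.
μ = 0.47 − (0)·1.025 = 0.470.
CV = √(exp(σ²)−1) = √(exp(1.0507)−1) = 1.364.

σ ≈ 1.025, CV ≈ 1.364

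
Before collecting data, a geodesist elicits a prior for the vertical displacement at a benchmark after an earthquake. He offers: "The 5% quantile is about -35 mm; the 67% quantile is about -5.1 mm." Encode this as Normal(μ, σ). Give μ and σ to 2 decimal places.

μ = -11.41, σ = 14.34

The p-quantile of Normal(μ,σ) is μ + z_p·σ, with z_{0.05} = -1.645 and z_{0.67} = 0.4399.
Eliminate σ: μ = (z₂·x₁ − z₁·x₂)/(z₂ − z₁) = (0.4399·-35 − (-1.645)·-5.1)/2.085 = -11.41.
Then σ = (x₂ − x₁)/(z₂ − z₁) = (-5.1 − -35)/2.085 = 14.34.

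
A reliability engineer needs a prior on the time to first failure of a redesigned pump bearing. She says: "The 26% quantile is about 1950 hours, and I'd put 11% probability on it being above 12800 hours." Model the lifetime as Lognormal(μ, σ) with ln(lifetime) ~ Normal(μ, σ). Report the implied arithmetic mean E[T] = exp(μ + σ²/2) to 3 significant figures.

If T ~ Lognormal(μ,σ) then ln T ~ Normal(μ,σ), so the p-quantile of ln T is μ + z_p·σ.
ln(1950) = 7.576 and ln(12800) = 9.457; z_{0.26} = -0.6433, z_{0.89} = 1.227.
σ = (9.457 − 7.576)/(1.227 − (-0.6433)) = 1.006.
μ = 7.576 − (-0.6433)·1.006 = 8.223.
E[T] = exp(μ + σ²/2) = exp(8.223 + 0.5063) = 6180 hours.

E[T] ≈ 6180 hours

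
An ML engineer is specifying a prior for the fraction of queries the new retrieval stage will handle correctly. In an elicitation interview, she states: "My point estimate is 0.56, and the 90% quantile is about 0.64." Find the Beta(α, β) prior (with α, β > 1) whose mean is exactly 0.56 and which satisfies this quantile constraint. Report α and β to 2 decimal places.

α ≈ 34.84, β ≈ 27.38

With mean 0.56 fixed, write α = 0.56s, β = 0.44s where s = α+β.
Need P(θ < 0.64) = 0.9 under Beta(0.56s, 0.44s). Normal approximation: (q−m)/√(m(1−m)/s) ≈ z_{0.9} = 1.28, so s ≈ 0.56·0.44·(1.28)²/(0.64−0.56)² = 63.2.
At s = 63.2: P(θ<0.64) ≈ 0.902. Adjusting to match 0.9 gives s ≈ 62.22.
So α = 0.56·62.22 ≈ 34.84, β = 0.44·62.22 ≈ 27.38.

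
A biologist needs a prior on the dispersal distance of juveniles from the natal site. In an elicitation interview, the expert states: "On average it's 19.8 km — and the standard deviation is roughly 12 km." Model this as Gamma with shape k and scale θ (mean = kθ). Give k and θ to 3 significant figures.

For Gamma(k, scale θ): mean = kθ, variance = kθ², so CV = 1/√k.
CV = SD/mean = 12/19.8 = 0.6061, hence k = 1/CV² = 2.72.
Then θ = mean/k = 19.8/2.72 = 7.27.

k ≈ 2.72, θ ≈ 7.27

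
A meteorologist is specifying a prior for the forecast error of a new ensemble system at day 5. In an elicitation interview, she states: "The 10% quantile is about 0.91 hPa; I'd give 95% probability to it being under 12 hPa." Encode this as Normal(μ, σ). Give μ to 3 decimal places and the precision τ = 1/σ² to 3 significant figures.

μ = 5.767, τ = 0.0696

For Normal(μ,σ), the p-quantile is μ + z_p·σ. Here z_{0.1} = -1.282, z_{0.95} = 1.645.
So 0.91 = μ − 1.282σ and 12 = μ + 1.645σ.
Subtracting: σ = (12 − 0.91)/(1.645 − (-1.282)) = 3.790.
Then μ = 0.91 − (-1.282)·3.790 = 5.767.
Precision τ = 1/σ² = 1/3.79² = 0.0696.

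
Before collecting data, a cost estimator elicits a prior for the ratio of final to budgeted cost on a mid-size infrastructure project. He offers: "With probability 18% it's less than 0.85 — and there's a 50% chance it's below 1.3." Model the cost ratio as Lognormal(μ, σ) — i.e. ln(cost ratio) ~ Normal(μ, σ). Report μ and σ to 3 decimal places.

μ ≈ 0.262, σ ≈ 0.464

If T ~ Lognormal(μ,σ) then ln T ~ Normal(μ,σ), so the p-quantile of ln T is μ + z_p·σ.
ln(0.85) = -0.1625 and ln(1.3) = 0.2624; z_{0.18} = -0.9154, z_{0.5} = 0.
σ = (0.2624 − -0.1625)/(0 − (-0.9154)) = 0.464.
μ = -0.1625 − (-0.9154)·0.464 = 0.262.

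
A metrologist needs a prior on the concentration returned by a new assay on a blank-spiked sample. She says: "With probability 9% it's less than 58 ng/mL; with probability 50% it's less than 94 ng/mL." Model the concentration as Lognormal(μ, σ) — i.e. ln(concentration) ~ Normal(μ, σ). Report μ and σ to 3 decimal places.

If T ~ Lognormal(μ,σ) then ln T ~ Normal(μ,σ), so the p-quantile of ln T is μ + z_p·σ.
ln(58) = 4.06 and ln(94) = 4.543; z_{0.09} = -1.341, z_{0.5} = 0.
σ = (4.543 − 4.06)/(0 − (-1.341)) = 0.360.
μ = 4.06 − (-1.341)·0.360 = 4.543.

μ ≈ 4.543, σ ≈ 0.360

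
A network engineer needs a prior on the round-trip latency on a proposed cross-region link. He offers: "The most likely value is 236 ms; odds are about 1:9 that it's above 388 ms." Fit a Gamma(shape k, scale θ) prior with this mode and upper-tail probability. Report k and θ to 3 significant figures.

Gamma(k,θ) with k>1 has mode (k−1)θ, so θ = 236/(k−1).
Need P(X < 388) = 0.9 with θ tied to k this way. Start at k = 2, θ = 236: P(X<388) ≈ 0.489.
Too low — raise k to concentrate. Iterating converges to k ≈ 8.63.
Then θ = 236/(8.63−1) ≈ 30.9.

k ≈ 8.63, θ ≈ 30.9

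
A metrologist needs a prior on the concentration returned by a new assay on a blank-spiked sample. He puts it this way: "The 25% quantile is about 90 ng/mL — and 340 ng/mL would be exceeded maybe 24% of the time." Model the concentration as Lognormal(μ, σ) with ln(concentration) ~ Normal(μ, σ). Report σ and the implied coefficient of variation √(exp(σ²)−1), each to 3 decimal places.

If T ~ Lognormal(μ,σ) then ln T ~ Normal(μ,σ), so the p-quantile of ln T is μ + z_p·σ.
ln(90) = 4.5 and ln(340) = 5.829; z_{0.25} = -0.6745, z_{0.76} = 0.7063.
σ = (5.829 − 4.5)/(0.7063 − (-0.6745)) = 0.963.
μ = 4.5 − (-0.6745)·0.963 = 5.149.
CV = √(exp(σ²)−1) = √(exp(0.9266)−1) = 1.235.

σ ≈ 0.963, CV ≈ 1.235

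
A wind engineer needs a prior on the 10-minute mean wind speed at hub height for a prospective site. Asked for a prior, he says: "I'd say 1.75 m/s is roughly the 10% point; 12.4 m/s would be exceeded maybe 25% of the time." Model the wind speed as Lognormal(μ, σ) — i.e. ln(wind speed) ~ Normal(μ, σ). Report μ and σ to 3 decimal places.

If T ~ Lognormal(μ,σ) then ln T ~ Normal(μ,σ), so the p-quantile of ln T is μ + z_p·σ.
ln(1.75) = 0.5596 and ln(12.4) = 2.518; z_{0.1} = -1.282, z_{0.75} = 0.6745.
σ = (2.518 − 0.5596)/(0.6745 − (-1.282)) = 1.001.
μ = 0.5596 − (-1.282)·1.001 = 1.843.

μ ≈ 1.843, σ ≈ 1.001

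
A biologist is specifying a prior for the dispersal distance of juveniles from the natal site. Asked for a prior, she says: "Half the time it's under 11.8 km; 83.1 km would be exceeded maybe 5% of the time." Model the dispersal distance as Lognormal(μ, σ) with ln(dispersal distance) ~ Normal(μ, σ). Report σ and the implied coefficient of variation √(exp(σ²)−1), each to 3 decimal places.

If T ~ Lognormal(μ,σ) then ln T ~ Normal(μ,σ), so the p-quantile of ln T is μ + z_p·σ.
ln(11.8) = 2.468 and ln(83.1) = 4.42; z_{0.5} = 0, z_{0.95} = 1.645.
σ = (4.42 − 2.468)/(1.645 − (0)) = 1.187.
μ = 2.468 − (0)·1.187 = 2.468.
CV = √(exp(σ²)−1) = √(exp(1.4083)−1) = 1.758.

σ ≈ 1.187, CV ≈ 1.758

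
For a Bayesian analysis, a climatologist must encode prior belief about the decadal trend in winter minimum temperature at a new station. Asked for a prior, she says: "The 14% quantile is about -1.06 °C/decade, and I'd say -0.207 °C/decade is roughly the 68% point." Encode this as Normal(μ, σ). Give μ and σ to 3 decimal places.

For Normal(μ,σ), the p-quantile is μ + z_p·σ. Here z_{0.14} = -1.08, z_{0.68} = 0.4677.
So -1.06 = μ − 1.08σ and -0.207 = μ + 0.4677σ.
Subtracting: σ = (-0.207 − -1.06)/(0.4677 − (-1.08)) = 0.551.
Then μ = -1.06 − (-1.08)·0.551 = -0.465.

μ = -0.465, σ = 0.551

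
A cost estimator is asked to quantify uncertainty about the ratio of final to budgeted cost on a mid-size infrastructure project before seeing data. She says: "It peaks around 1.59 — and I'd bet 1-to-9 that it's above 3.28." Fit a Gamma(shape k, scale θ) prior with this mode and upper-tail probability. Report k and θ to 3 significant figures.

k ≈ 4.66, θ ≈ 0.434

Gamma(k,θ) with k>1 has mode (k−1)θ, so θ = 1.59/(k−1).
Need P(X < 3.28) = 0.9 with θ tied to k this way. Start at k = 2, θ = 1.59: P(X<3.28) ≈ 0.611.
Too low — raise k to concentrate. Iterating converges to k ≈ 4.66.
Then θ = 1.59/(4.66−1) ≈ 0.434.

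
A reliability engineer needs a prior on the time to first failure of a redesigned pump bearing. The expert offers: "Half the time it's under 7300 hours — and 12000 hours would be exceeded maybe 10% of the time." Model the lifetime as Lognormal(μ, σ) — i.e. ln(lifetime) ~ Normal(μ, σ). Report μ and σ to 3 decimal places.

μ ≈ 8.896, σ ≈ 0.388

If T ~ Lognormal(μ,σ) then ln T ~ Normal(μ,σ), so the p-quantile of ln T is μ + z_p·σ.
ln(7300) = 8.896 and ln(12000) = 9.393; z_{0.5} = 0, z_{0.9} = 1.282.
σ = (9.393 − 8.896)/(1.282 − (0)) = 0.388.
μ = 8.896 − (0)·0.388 = 8.896.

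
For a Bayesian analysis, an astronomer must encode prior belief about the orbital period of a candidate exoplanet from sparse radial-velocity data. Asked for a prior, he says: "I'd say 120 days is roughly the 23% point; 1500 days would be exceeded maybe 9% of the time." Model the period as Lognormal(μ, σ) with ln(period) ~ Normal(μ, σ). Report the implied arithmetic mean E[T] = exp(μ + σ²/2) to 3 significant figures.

If T ~ Lognormal(μ,σ) then ln T ~ Normal(μ,σ), so the p-quantile of ln T is μ + z_p·σ.
ln(120) = 4.787 and ln(1500) = 7.313; z_{0.23} = -0.7388, z_{0.91} = 1.341.
σ = (7.313 − 4.787)/(1.341 − (-0.7388)) = 1.215.
μ = 4.787 − (-0.7388)·1.215 = 5.685.
E[T] = exp(μ + σ²/2) = exp(5.685 + 0.7375) = 615 days.

E[T] ≈ 615 days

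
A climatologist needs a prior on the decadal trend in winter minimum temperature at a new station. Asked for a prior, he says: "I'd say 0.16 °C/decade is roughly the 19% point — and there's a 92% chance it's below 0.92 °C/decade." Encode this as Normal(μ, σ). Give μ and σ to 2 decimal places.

μ = 0.45, σ = 0.33

For Normal(μ,σ), the p-quantile is μ + z_p·σ. Here z_{0.19} = -0.8779, z_{0.92} = 1.405.
So 0.16 = μ − 0.8779σ and 0.92 = μ + 1.405σ.
Subtracting: σ = (0.92 − 0.16)/(1.405 − (-0.8779)) = 0.33.
Then μ = 0.16 − (-0.8779)·0.33 = 0.45.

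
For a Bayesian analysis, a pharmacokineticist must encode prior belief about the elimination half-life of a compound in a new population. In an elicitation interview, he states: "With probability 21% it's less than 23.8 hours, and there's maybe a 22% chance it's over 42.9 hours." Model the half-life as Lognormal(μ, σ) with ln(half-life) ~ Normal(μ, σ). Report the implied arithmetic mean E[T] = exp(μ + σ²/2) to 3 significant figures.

If T ~ Lognormal(μ,σ) then ln T ~ Normal(μ,σ), so the p-quantile of ln T is μ + z_p·σ.
ln(23.8) = 3.17 and ln(42.9) = 3.759; z_{0.21} = -0.8064, z_{0.78} = 0.7722.
σ = (3.759 − 3.17)/(0.7722 − (-0.8064)) = 0.373.
μ = 3.17 − (-0.8064)·0.373 = 3.471.
E[T] = exp(μ + σ²/2) = exp(3.471 + 0.0697) = 34.5 hours.

E[T] ≈ 34.5 hours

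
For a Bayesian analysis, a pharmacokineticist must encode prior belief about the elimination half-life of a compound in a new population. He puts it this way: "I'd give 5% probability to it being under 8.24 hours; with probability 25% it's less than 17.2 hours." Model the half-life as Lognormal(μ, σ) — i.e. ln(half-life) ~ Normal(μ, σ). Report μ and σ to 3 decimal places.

μ ≈ 3.356, σ ≈ 0.758

If T ~ Lognormal(μ,σ) then ln T ~ Normal(μ,σ), so the p-quantile of ln T is μ + z_p·σ.
ln(8.24) = 2.109 and ln(17.2) = 2.845; z_{0.05} = -1.645, z_{0.25} = -0.6745.
σ = (2.845 − 2.109)/(-0.6745 − (-1.645)) = 0.758.
μ = 2.109 − (-1.645)·0.758 = 3.356.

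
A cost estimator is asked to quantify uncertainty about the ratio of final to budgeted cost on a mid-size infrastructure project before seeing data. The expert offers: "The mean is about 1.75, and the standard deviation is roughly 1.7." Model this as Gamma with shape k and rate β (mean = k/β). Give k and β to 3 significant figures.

k ≈ 1.06, β ≈ 0.606

For Gamma(k, rate β): mean = k/β, variance = k/β², so CV = 1/√k.
CV = SD/mean = 1.7/1.75 = 0.9714, hence k = 1/CV² = 1.06.
Then β = k/mean = 1.06/1.75 = 0.606.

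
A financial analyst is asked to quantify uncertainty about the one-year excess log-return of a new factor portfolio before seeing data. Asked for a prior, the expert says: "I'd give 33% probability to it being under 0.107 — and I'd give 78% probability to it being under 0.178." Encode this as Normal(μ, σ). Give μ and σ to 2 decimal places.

μ = 0.13, σ = 0.06

For Normal(μ,σ), the p-quantile is μ + z_p·σ. Here z_{0.33} = -0.4399, z_{0.78} = 0.7722.
So 0.107 = μ − 0.4399σ and 0.178 = μ + 0.7722σ.
Subtracting: σ = (0.178 − 0.107)/(0.7722 − (-0.4399)) = 0.06.
Then μ = 0.107 − (-0.4399)·0.06 = 0.13.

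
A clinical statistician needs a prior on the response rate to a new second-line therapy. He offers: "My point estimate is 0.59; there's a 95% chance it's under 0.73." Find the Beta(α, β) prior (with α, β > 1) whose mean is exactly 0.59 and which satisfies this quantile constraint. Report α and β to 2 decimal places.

With mean 0.59 fixed, write α = 0.59s, β = 0.41s where s = α+β.
Need P(θ < 0.73) = 0.95 under Beta(0.59s, 0.41s). Normal approximation: (q−m)/√(m(1−m)/s) ≈ z_{0.95} = 1.64, so s ≈ 0.59·0.41·(1.64)²/(0.73−0.59)² = 33.4.
At s = 33.4: P(θ<0.73) ≈ 0.957. Adjusting to match 0.95 gives s ≈ 30.93.
So α = 0.59·30.93 ≈ 18.25, β = 0.41·30.93 ≈ 12.68.

α ≈ 18.25, β ≈ 12.68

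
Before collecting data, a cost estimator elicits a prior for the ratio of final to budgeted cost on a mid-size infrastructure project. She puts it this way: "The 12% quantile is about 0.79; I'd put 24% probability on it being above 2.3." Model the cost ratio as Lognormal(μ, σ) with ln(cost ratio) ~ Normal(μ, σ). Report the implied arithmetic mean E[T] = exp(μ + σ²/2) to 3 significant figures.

If T ~ Lognormal(μ,σ) then ln T ~ Normal(μ,σ), so the p-quantile of ln T is μ + z_p·σ.
ln(0.79) = -0.2357 and ln(2.3) = 0.8329; z_{0.12} = -1.175, z_{0.76} = 0.7063.
σ = (0.8329 − -0.2357)/(0.7063 − (-1.175)) = 0.568.
μ = -0.2357 − (-1.175)·0.568 = 0.432.
E[T] = exp(μ + σ²/2) = exp(0.432 + 0.1613) = 1.81.

E[T] ≈ 1.81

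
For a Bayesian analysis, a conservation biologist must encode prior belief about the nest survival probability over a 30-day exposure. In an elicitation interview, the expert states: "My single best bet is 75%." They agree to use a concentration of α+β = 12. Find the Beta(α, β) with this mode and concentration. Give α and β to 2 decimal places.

α = 8.50, β = 3.50

For α,β > 1 the Beta mode is (α−1)/(α+β−2). With α+β = 12, the mode is (α−1)/10.
Set (α−1)/10 = 0.75 → α = 1 + 0.75·10 = 8.50.
β = 12 − α = 3.50.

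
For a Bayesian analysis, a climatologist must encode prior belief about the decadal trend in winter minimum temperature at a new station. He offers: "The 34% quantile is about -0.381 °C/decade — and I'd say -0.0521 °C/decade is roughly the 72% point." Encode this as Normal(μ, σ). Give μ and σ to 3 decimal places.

μ = -0.245, σ = 0.330

The p-quantile of Normal(μ,σ) is μ + z_p·σ, with z_{0.34} = -0.4125 and z_{0.72} = 0.5828.
Eliminate σ: μ = (z₂·x₁ − z₁·x₂)/(z₂ − z₁) = (0.5828·-0.381 − (-0.4125)·-0.0521)/0.9953 = -0.245.
Then σ = (x₂ − x₁)/(z₂ − z₁) = (-0.0521 − -0.381)/0.9953 = 0.330.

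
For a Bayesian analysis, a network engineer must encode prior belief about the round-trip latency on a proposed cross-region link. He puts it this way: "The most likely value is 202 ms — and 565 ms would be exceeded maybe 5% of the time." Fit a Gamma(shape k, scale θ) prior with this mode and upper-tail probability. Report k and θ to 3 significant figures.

k ≈ 3.53, θ ≈ 79.8

Gamma(k,θ) with k>1 has mode (k−1)θ, so θ = 202/(k−1).
Need P(X < 565) = 0.95 with θ tied to k this way. Start at k = 2, θ = 202: P(X<565) ≈ 0.768.
Too low — raise k to concentrate. Iterating converges to k ≈ 3.53.
Then θ = 202/(3.53−1) ≈ 79.8.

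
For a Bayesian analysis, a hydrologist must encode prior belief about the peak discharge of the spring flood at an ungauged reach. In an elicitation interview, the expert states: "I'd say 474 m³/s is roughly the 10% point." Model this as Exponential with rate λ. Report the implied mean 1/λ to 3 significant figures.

P(T < 474.0) = 1 − e^(−λ·474.0) = 0.1, so λ = −ln(1−0.1)/474.0 = −ln(0.9)/474.0 = 0.000222.
Mean = 1/λ = 4500 m³/s.

mean ≈ 4500 m³/s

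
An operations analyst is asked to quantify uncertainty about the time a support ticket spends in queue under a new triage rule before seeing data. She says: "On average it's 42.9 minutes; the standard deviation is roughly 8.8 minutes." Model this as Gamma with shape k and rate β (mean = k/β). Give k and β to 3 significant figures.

For Gamma(k, rate β): mean = k/β, variance = k/β², so CV = 1/√k.
CV = SD/mean = 8.8/42.9 = 0.2051, hence k = 1/CV² = 23.8.
Then β = k/mean = 23.8/42.9 = 0.554.

k ≈ 23.8, β ≈ 0.554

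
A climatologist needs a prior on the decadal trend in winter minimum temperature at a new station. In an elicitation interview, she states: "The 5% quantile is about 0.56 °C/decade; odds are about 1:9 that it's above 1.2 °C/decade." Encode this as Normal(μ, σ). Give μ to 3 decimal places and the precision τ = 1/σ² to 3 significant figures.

The p-quantile of Normal(μ,σ) is μ + z_p·σ, with z_{0.05} = -1.645 and z_{0.9} = 1.282.
Eliminate σ: μ = (z₂·x₁ − z₁·x₂)/(z₂ − z₁) = (1.282·0.56 − (-1.645)·1.2)/2.926 = 0.920.
Then σ = (x₂ − x₁)/(z₂ − z₁) = (1.2 − 0.56)/2.926 = 0.219.
Precision τ = 1/σ² = 1/0.2187² = 20.9.

μ = 0.920, τ = 20.9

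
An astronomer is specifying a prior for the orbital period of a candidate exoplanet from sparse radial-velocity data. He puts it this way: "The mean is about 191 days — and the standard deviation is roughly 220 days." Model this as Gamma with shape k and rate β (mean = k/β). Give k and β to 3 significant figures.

k ≈ 0.754, β ≈ 0.00395

For Gamma(k, rate β): mean = k/β, variance = k/β², so CV = 1/√k.
CV = SD/mean = 220/191 = 1.152, hence k = 1/CV² = 0.754.
Then β = k/mean = 0.754/191 = 0.00395.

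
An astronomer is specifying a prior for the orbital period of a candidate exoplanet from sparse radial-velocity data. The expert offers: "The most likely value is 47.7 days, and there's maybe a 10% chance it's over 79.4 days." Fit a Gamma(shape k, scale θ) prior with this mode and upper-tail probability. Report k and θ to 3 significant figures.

Gamma(k,θ) with k>1 has mode (k−1)θ, so θ = 47.7/(k−1).
Need P(X < 79.4) = 0.9 with θ tied to k this way. Start at k = 2, θ = 47.7: P(X<79.4) ≈ 0.496.
Too low — raise k to concentrate. Iterating converges to k ≈ 8.27.
Then θ = 47.7/(8.27−1) ≈ 6.56.

k ≈ 8.27, θ ≈ 6.56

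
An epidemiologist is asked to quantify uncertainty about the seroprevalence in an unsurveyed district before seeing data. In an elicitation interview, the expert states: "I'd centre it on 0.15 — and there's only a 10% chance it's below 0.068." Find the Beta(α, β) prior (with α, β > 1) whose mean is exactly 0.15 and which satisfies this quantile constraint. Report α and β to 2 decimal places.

With mean 0.15 fixed, write α = 0.15s, β = 0.85s where s = α+β.
Need P(θ < 0.068) = 0.1 under Beta(0.15s, 0.85s). Normal approximation: (q−m)/√(m(1−m)/s) ≈ z_{0.1} = -1.28, so s ≈ 0.15·0.85·(-1.28)²/(0.068−0.15)² = 31.1.
At s = 31.1: P(θ<0.068) ≈ 0.073. Adjusting to match 0.1 gives s ≈ 25.35.
So α = 0.15·25.35 ≈ 3.80, β = 0.85·25.35 ≈ 21.55.

α ≈ 3.80, β ≈ 21.55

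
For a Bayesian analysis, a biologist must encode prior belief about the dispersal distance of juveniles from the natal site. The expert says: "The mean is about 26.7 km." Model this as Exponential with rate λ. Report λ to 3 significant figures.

Exponential mean = 1/λ, so λ = 1/26.7 = 0.0375.

λ ≈ 0.0375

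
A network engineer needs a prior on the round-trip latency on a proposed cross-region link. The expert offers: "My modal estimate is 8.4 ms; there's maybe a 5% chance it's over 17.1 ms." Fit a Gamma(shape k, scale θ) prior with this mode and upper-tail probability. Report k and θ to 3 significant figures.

k ≈ 6.48, θ ≈ 1.53

Gamma(k,θ) with k>1 has mode (k−1)θ, so θ = 8.4/(k−1).
Need P(X < 17.1) = 0.95 with θ tied to k this way. Start at k = 2, θ = 8.4: P(X<17.1) ≈ 0.604.
Too low — raise k to concentrate. Iterating converges to k ≈ 6.48.
Then θ = 8.4/(6.48−1) ≈ 1.53.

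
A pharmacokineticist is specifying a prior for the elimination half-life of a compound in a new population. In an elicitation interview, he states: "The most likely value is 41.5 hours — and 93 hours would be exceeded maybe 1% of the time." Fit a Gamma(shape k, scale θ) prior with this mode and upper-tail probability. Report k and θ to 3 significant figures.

k ≈ 8.38, θ ≈ 5.63

Gamma(k,θ) with k>1 has mode (k−1)θ, so θ = 41.5/(k−1).
Need P(X < 93) = 0.99 with θ tied to k this way. Start at k = 2, θ = 41.5: P(X<93) ≈ 0.655.
Too low — raise k to concentrate. Iterating converges to k ≈ 8.38.
Then θ = 41.5/(8.38−1) ≈ 5.63.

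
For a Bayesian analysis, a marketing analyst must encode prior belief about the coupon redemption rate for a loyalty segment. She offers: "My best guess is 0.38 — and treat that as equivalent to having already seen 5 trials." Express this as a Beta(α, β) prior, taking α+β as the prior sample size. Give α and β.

Under the effective-sample-size interpretation, Beta(α, β) has prior mean α/(α+β) and prior sample size α+β.
So α+β = 5 and α/(α+β) = 0.38, giving α = 0.38·5 = 1.9 and β = 5 − 1.9 = 3.1.

α = 1.9, β = 3.1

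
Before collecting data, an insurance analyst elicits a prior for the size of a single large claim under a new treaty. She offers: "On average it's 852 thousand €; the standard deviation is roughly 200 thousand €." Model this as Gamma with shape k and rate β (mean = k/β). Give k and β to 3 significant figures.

k ≈ 18.1, β ≈ 0.0213

For Gamma(k, rate β): mean = k/β, variance = k/β², so CV = 1/√k.
CV = SD/mean = 200/852 = 0.2347, hence k = 1/CV² = 18.1.
Then β = k/mean = 18.1/852 = 0.0213.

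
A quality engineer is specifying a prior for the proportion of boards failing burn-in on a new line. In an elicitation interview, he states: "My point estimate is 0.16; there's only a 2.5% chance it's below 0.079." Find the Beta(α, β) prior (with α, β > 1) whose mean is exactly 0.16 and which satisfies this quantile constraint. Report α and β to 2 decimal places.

α ≈ 9.47, β ≈ 49.70

With mean 0.16 fixed, write α = 0.16s, β = 0.84s where s = α+β.
Need P(θ < 0.079) = 0.025 under Beta(0.16s, 0.84s). Normal approximation: (q−m)/√(m(1−m)/s) ≈ z_{0.025} = -1.96, so s ≈ 0.16·0.84·(-1.96)²/(0.079−0.16)² = 78.7.
At s = 78.7: P(θ<0.079) ≈ 0.011. Adjusting to match 0.025 gives s ≈ 59.16.
So α = 0.16·59.16 ≈ 9.47, β = 0.84·59.16 ≈ 49.70.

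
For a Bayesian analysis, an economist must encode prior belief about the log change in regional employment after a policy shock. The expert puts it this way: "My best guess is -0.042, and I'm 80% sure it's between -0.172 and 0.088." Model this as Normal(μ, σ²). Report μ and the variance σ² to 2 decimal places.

μ = -0.04, σ² = 0.01

A symmetric 80% interval runs μ ± z·σ with z = 1.282.
Half-width = 0.13, so σ = 0.13/1.282 = 0.101 and σ² = 0.01.
μ is the stated best guess, -0.04.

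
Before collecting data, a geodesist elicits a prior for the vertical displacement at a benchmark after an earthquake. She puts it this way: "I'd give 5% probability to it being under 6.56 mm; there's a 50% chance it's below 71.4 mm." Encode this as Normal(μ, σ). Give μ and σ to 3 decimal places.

The p-quantile of Normal(μ,σ) is μ + z_p·σ, with z_{0.05} = -1.645 and z_{0.5} = 0.
Eliminate σ: μ = (z₂·x₁ − z₁·x₂)/(z₂ − z₁) = (0·6.56 − (-1.645)·71.4)/1.645 = 71.400.
Then σ = (x₂ − x₁)/(z₂ − z₁) = (71.4 − 6.56)/1.645 = 39.420.

μ = 71.400, σ = 39.420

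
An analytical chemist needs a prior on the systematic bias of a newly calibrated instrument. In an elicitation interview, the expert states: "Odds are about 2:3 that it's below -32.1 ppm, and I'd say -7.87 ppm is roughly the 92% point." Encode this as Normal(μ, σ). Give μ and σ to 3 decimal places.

The p-quantile of Normal(μ,σ) is μ + z_p·σ, with z_{0.4} = -0.2533 and z_{0.92} = 1.405.
Eliminate σ: μ = (z₂·x₁ − z₁·x₂)/(z₂ − z₁) = (1.405·-32.1 − (-0.2533)·-7.87)/1.658 = -28.399.
Then σ = (x₂ − x₁)/(z₂ − z₁) = (-7.87 − -32.1)/1.658 = 14.610.

μ = -28.399, σ = 14.610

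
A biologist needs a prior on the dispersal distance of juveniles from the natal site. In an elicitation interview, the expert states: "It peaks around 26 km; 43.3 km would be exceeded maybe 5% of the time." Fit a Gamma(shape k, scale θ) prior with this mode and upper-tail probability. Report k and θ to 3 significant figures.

Gamma(k,θ) with k>1 has mode (k−1)θ, so θ = 26/(k−1).
Need P(X < 43.3) = 0.95 with θ tied to k this way. Start at k = 2, θ = 26: P(X<43.3) ≈ 0.496.
Too low — raise k to concentrate. Iterating converges to k ≈ 11.7.
Then θ = 26/(11.7−1) ≈ 2.42.

k ≈ 11.7, θ ≈ 2.42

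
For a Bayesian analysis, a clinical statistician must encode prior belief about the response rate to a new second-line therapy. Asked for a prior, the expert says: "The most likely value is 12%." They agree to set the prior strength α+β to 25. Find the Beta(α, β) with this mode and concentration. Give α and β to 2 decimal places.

α = 3.76, β = 21.24

For α,β > 1 the Beta mode is (α−1)/(α+β−2). With α+β = 25, the mode is (α−1)/23.
Set (α−1)/23 = 0.12 → α = 1 + 0.12·23 = 3.76.
β = 25 − α = 21.24.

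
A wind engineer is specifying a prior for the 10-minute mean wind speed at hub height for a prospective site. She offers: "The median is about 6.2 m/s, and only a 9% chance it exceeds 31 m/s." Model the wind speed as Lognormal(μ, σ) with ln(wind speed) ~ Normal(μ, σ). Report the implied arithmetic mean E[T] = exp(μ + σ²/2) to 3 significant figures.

If T ~ Lognormal(μ,σ) then ln T ~ Normal(μ,σ), so the p-quantile of ln T is μ + z_p·σ.
ln(6.2) = 1.825 and ln(31) = 3.434; z_{0.5} = 0, z_{0.91} = 1.341.
σ = (3.434 − 1.825)/(1.341 − (0)) = 1.200.
μ = 1.825 − (0)·1.200 = 1.825.
E[T] = exp(μ + σ²/2) = exp(1.825 + 0.7205) = 12.7 m/s.

E[T] ≈ 12.7 m/s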